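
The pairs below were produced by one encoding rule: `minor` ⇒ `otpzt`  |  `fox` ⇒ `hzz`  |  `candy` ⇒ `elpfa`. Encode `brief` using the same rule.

dttph

The shift depends on letter class: consonant m→o is +2, but vowel i→t is +11. The rule splits by letter class: vowels +11, consonants +2.
Applying it to brief: b(cons)+2=d, r(cons)+2=t, i(vowel)+11=t, e(vowel)+11=p, f(cons)+2=h.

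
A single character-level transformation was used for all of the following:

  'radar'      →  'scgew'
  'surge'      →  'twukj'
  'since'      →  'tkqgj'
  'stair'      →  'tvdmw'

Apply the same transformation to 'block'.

In radar: r→s is +1, a→c is +2, d→g is +3, a→e is +4 — the shift increases by 1 each position. The shift increases by 1 at each position, starting from +1: 1, 2, 3, ….
For block: b+1=c, l+2=n, o+3=r, c+4=g, k+5=p.

cnrgp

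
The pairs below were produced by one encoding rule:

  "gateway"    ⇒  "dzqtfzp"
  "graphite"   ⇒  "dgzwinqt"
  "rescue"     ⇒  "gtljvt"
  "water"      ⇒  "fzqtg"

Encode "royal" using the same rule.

grpzc

g(6)→d(3) and a(0)→z(25) fit y≡5x+25 (mod 26); the inverse of 5 mod 26 is 21. Treating letters as 0–25, the rule is x ↦ 5x + 25 (mod 26).
Applying it to royal: r(17)→5·17+25≡6=g; o(14)→5·14+25≡17=r; y(24)→5·24+25≡15=p; a(0)→5·0+25≡25=z; l(11)→5·11+25≡2=c (all mod 26).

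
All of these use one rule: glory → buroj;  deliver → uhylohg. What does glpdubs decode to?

pyramid

The word is reversed, then every letter is shifted forward by 3.
Decoding glpdubs: shift back: g−3=d, l−3=i, p−3=m, d−3=a, u−3=r, b−3=y, s−3=p → dimaryp; then reverse → pyramid.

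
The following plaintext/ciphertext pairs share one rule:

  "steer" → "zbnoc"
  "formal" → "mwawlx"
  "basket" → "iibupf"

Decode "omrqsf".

height

In steer: s→z is +7, t→b is +8, e→n is +9, e→o is +10 — the shift increases by 1 each position. Letter i (0-indexed) is shifted by i+7, so successive shifts are 7, 8, 9, ….
Undoing it on omrqsf: o−7=h, m−8=e, r−9=i, q−10=g, s−11=h, f−12=t.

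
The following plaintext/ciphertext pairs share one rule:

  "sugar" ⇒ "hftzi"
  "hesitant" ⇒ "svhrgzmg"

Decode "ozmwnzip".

landmark

Each pair mirrors across the alphabet (s↔h, u↔f, g↔t): positions sum to 25. Letters are reflected about the middle of the alphabet (position → 25−position): Atbash.
Decoding ozmwnzip: o↔l, z↔a, m↔n, w↔d, n↔m, z↔a, i↔r, p↔k.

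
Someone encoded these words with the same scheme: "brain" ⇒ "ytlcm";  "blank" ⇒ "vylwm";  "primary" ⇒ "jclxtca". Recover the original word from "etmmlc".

rabbit

The output letters match the input read backwards, each shifted +11: brain reversed is niarb. Read the word backwards and shift each letter +11.
Decoding etmmlc: shift back: e−11=t, t−11=i, m−11=b, m−11=b, l−11=a, c−11=r → tibbar; then reverse → rabbit.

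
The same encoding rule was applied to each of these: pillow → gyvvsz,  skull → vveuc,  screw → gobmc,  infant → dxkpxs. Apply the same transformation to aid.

The word is reversed, then every letter is shifted forward by 10.
For aid: reverse → dia; then shift: d+10=n, i+10=s, a+10=k.

nsk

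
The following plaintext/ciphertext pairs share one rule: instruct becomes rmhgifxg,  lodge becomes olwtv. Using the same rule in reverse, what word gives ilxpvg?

Letters are reflected about the middle of the alphabet (position → 25−position): Atbash.
Undoing it on ilxpvg: i↔r, l↔o, x↔c, p↔k, v↔e, g↔t.

rocket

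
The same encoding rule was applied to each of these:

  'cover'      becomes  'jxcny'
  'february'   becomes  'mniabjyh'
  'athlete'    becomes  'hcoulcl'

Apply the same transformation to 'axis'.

hgpb

It's a Vigenère-style cipher with numeric key [7,9]: position i shifts by key[i mod 2].
For axis: a+7=h, x+9=g, i+7=p, s+9=b.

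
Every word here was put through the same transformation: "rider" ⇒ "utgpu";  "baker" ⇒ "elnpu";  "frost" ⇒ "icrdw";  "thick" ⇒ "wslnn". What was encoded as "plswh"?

Shifts by position in rider: pos 0: r→u (+3), pos 1: i→t (+11), pos 2: d→g (+3), pos 3: e→p (+11) — repeating every 2. A repeating key of period 2 is used — shifts +3, +11 over and over.
Decoding plswh: p−3=m, l−11=a, s−3=p, w−11=l, h−3=e.

maple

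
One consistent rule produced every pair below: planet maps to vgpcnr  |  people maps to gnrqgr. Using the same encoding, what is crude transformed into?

The output letters match the input read backwards, each shifted +2: planet reversed is tenalp. The word is reversed, then every letter is shifted forward by 2.
For crude: reverse → edurc; then shift: e+2=g, d+2=f, u+2=w, r+2=t, c+2=e.

gfwte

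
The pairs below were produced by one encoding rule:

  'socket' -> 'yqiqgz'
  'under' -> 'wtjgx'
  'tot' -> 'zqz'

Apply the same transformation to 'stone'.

yzqtg

The shift depends on letter class: consonant s→y is +6, but vowel o→q is +2. Vowels shift forward by 2 and consonants shift forward by 6.
Applying it to stone: s(cons)+6=y, t(cons)+6=z, o(vowel)+2=q, n(cons)+6=t, e(vowel)+2=g.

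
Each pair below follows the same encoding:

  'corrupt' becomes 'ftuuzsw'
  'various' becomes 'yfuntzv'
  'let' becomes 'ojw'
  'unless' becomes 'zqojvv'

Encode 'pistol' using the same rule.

The shift depends on letter class: consonant c→f is +3, but vowel o→t is +5. Two shifts are in play — +5 for a/e/i/o/u, +3 for every other letter.
Applying it to pistol: p(cons)+3=s, i(vowel)+5=n, s(cons)+3=v, t(cons)+3=w, o(vowel)+5=t, l(cons)+3=o.

snvwto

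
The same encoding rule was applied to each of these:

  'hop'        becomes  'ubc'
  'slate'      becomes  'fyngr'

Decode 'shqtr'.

fudge

Every letter moves 13 places later in the alphabet, wrapping around z→a.
Undoing it on shqtr: s−13=f, h−13=u, q−13=d, t−13=g, r−13=e.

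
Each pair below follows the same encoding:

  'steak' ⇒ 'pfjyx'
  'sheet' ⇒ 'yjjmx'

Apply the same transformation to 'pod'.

The output letters match the input read backwards, each shifted +5: steak reversed is kaets. Two steps: reverse the string, then apply a Caesar shift of +5.
For pod: reverse → dop; then shift: d+5=i, o+5=t, p+5=u.

itu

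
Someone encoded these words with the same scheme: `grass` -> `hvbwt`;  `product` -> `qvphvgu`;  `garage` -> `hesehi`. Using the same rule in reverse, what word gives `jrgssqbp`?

A repeating key of period 2 is used — shifts +1, +4 over and over.
Undoing it on jrgssqbp: j−1=i, r−4=n, g−1=f, s−4=o, s−1=r, q−4=m, b−1=a, p−4=l.

informal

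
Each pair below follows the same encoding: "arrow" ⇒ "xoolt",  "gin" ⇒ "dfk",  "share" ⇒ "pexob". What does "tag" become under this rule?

Compare letters: a→x is +23, r→o is +23, r→o is +23 — a constant shift. Every letter moves 23 places later in the alphabet, wrapping around z→a.
For tag: t+23=q, a+23=x, g+23=d.

qxd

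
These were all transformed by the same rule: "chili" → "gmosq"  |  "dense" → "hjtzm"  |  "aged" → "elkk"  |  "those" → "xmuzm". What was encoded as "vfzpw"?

In chili: c→g is +4, h→m is +5, i→o is +6, l→s is +7 — the shift increases by 1 each position. The shift increases by 1 at each position, starting from +4: 4, 5, 6, ….
Decoding vfzpw: v−4=r, f−5=a, z−6=t, p−7=i, w−8=o.

ratio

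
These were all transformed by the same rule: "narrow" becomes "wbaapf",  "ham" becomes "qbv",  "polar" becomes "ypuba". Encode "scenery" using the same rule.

blfwfah

The shift depends on letter class: consonant n→w is +9, but vowel a→b is +1. Vowels shift forward by 1 and consonants shift forward by 9.
Applying it to scenery: s(cons)+9=b, c(cons)+9=l, e(vowel)+1=f, n(cons)+9=w, e(vowel)+1=f, r(cons)+9=a, y(cons)+9=h.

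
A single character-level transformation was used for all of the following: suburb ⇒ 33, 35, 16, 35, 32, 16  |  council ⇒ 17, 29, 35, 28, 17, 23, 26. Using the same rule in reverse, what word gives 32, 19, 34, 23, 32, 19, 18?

s is letter #19 and maps to 33: an offset of 14. Each letter is replaced by its alphabet position (a=1..z=26) + 14.
Decoding 32, 19, 34, 23, 32, 19, 18: 32→(32−14)÷1=18=r, 19→(19−14)÷1=5=e, 34→(34−14)÷1=20=t, 23→(23−14)÷1=9=i, 32→(32−14)÷1=18=r, 19→(19−14)÷1=5=e, 18→(18−14)÷1=4=d.

retired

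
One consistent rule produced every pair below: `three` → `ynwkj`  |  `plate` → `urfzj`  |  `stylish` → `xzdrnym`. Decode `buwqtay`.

workout

Shifts by position in three: pos 0: t→y (+5), pos 1: h→n (+6), pos 2: r→w (+5), pos 3: e→k (+6) — repeating every 2. The shifts repeat in a cycle of length 2: positions 0,1,… shift by +5, +6, then the pattern repeats.
Undoing it on buwqtay: b−5=w, u−6=o, w−5=r, q−6=k, t−5=o, a−6=u, y−5=t.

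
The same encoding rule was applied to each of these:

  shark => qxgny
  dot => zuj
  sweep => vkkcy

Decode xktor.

liner

The output letters match the input read backwards, each shifted +6: shark reversed is krahs. Two steps: reverse the string, then apply a Caesar shift of +6.
Undoing it on xktor: shift back: x−6=r, k−6=e, t−6=n, o−6=i, r−6=l → renil; then reverse → liner.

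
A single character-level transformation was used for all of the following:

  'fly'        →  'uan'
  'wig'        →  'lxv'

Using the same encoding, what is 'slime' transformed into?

haxbt

Compare letters: f→u is +15, l→a is +15, y→n is +15 — a constant shift. This is a Caesar cipher with shift 15.
Applying it to slime: s+15=h, l+15=a, i+15=x, m+15=b, e+15=t.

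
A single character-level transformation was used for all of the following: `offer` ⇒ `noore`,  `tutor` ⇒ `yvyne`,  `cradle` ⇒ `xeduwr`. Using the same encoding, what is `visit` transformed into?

This is an affine cipher: with a=0,…,z=25, each position x becomes (23x+3) mod 26.
For visit: v(21)→23·21+3≡18=s; i(8)→23·8+3≡5=f; s(18)→23·18+3≡1=b; i(8)→23·8+3≡5=f; t(19)→23·19+3≡24=y (all mod 26).

sfbfy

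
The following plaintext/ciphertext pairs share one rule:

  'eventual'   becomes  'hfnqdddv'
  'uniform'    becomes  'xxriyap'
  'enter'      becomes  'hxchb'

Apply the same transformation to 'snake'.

Shifts by position in eventual: pos 0: e→h (+3), pos 1: v→f (+10), pos 2: e→n (+9), pos 3: n→q (+3), pos 4: t→d (+10), pos 5: u→d (+9) — repeating every 3. A repeating key of period 3 is used — shifts +3, +10, +9 over and over.
Applying it to snake: s+3=v, n+10=x, a+9=j, k+3=n, e+10=o.

vxjno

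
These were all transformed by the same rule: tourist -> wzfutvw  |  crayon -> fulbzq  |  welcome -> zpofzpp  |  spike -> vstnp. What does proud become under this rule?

The shift depends on letter class: consonant t→w is +3, but vowel o→z is +11. Vowels shift forward by 11 and consonants shift forward by 3.
For proud: p(cons)+3=s, r(cons)+3=u, o(vowel)+11=z, u(vowel)+11=f, d(cons)+3=g.

suzfg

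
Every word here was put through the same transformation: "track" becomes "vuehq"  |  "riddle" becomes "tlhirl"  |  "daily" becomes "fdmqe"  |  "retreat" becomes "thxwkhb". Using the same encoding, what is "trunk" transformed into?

vuysq

The shift increases by 1 at each position, starting from +2: 2, 3, 4, ….
On trunk: t+2=v, r+3=u, u+4=y, n+5=s, k+6=q.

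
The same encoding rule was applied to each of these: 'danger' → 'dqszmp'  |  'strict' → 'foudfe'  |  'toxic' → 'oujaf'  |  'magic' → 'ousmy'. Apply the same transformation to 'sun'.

zge

The output letters match the input read backwards, each shifted +12: danger reversed is regnad. Two steps: reverse the string, then apply a Caesar shift of +12.
On sun: reverse → nus; then shift: n+12=z, u+12=g, s+12=e.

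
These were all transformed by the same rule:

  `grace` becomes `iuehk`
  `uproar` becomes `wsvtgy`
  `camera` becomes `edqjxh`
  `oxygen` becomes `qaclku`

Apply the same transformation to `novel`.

In grace: g→i is +2, r→u is +3, a→e is +4, c→h is +5 — the shift increases by 1 each position. Each letter shifts forward by (position + 2), i.e. 2, 3, 4, … — the shift grows by one for each successive letter.
Applying it to novel: n+2=p, o+3=r, v+4=z, e+5=j, l+6=r.

przjr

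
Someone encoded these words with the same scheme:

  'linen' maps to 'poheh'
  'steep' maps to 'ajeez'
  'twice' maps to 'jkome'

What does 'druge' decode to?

l(11)→p(15) and i(8)→o(14) fit y≡9x+20 (mod 26); the inverse of 9 mod 26 is 3. This is an affine cipher: with a=0,…,z=25, each position x becomes (9x+20) mod 26.
Undoing it on druge: d(3)→3·(3−20)≡1=b; r(17)→3·(17−20)≡17=r; u(20)→3·(20−20)≡0=a; g(6)→3·(6−20)≡10=k; e(4)→3·(4−20)≡4=e (all mod 26).

brake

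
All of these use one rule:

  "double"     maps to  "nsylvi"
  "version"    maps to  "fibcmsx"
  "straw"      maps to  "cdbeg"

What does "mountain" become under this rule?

The shift depends on letter class: consonant d→n is +10, but vowel o→s is +4. Two shifts are in play — +4 for a/e/i/o/u, +10 for every other letter.
Applying it to mountain: m(cons)+10=w, o(vowel)+4=s, u(vowel)+4=y, n(cons)+10=x, t(cons)+10=d, a(vowel)+4=e, i(vowel)+4=m, n(cons)+10=x.

wsyxdemx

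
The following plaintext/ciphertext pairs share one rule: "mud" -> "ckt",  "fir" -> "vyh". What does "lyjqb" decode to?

Compare letters: m→c is +16, u→k is +16, d→t is +16 — a constant shift. Each letter is shifted forward by 16 in the alphabet (a Caesar shift of +16).
Undoing it on lyjqb: l−16=v, y−16=i, j−16=t, q−16=a, b−16=l.

vital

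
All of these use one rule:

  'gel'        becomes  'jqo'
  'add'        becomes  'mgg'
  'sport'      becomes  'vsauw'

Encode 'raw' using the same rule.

umz

The shift depends on letter class: consonant g→j is +3, but vowel e→q is +12. Vowels shift forward by 12 and consonants shift forward by 3.
Applying it to raw: r(cons)+3=u, a(vowel)+12=m, w(cons)+3=z.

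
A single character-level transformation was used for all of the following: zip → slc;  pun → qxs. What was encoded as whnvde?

basket

Two steps: reverse the string, then apply a Caesar shift of +3.
Undoing it on whnvde: shift back: w−3=t, h−3=e, n−3=k, v−3=s, d−3=a, e−3=b → teksab; then reverse → basket.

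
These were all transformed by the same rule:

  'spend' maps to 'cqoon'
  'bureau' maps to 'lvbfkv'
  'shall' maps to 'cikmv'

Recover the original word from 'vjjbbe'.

lizard

Shifts by position in spend: pos 0: s→c (+10), pos 1: p→q (+1), pos 2: e→o (+10), pos 3: n→o (+1) — repeating every 2. The shifts repeat in a cycle of length 2: positions 0,1,… shift by +10, +1, then the pattern repeats.
Undoing it on vjjbbe: v−10=l, j−1=i, j−10=z, b−1=a, b−10=r, e−1=d.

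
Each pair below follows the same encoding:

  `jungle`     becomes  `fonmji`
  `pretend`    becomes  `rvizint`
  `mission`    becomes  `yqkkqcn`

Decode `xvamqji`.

j(9)→f(5) and u(20)→o(14) fit y≡15x+0 (mod 26); the inverse of 15 mod 26 is 7. Each letter's alphabet position (a=0..z=25) is mapped through 15·x+0 mod 26 — an affine cipher.
Reversing it on xvamqji: x(23)→7·(23−0)≡5=f; v(21)→7·(21−0)≡17=r; a(0)→7·(0−0)≡0=a; m(12)→7·(12−0)≡6=g; q(16)→7·(16−0)≡8=i; j(9)→7·(9−0)≡11=l; i(8)→7·(8−0)≡4=e (all mod 26).

fragile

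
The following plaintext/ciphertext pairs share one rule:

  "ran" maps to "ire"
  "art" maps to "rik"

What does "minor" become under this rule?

Compare letters: r→i is +17, a→r is +17, n→e is +17 — a constant shift. Every letter moves 17 places later in the alphabet, wrapping around z→a.
On minor: m+17=d, i+17=z, n+17=e, o+17=f, r+17=i.

dzefi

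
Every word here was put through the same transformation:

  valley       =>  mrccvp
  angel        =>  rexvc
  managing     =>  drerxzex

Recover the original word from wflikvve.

Compare letters: v→m is +17, a→r is +17, l→c is +17 — a constant shift. Every letter moves 17 places later in the alphabet, wrapping around z→a.
Reversing it on wflikvve: w−17=f, f−17=o, l−17=u, i−17=r, k−17=t, v−17=e, v−17=e, e−17=n.

fourteen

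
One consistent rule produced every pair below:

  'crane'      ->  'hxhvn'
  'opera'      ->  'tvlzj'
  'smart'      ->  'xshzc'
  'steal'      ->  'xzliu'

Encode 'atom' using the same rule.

fzvu

In crane: c→h is +5, r→x is +6, a→h is +7, n→v is +8 — the shift increases by 1 each position. The shift increases by 1 at each position, starting from +5: 5, 6, 7, ….
Applying it to atom: a+5=f, t+6=z, o+7=v, m+8=u.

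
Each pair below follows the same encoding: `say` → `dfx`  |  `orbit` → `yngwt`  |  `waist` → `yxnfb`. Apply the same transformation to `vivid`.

inana

Read the word backwards and shift each letter +5.
On vivid: reverse → diviv; then shift: d+5=i, i+5=n, v+5=a, i+5=n, v+5=a.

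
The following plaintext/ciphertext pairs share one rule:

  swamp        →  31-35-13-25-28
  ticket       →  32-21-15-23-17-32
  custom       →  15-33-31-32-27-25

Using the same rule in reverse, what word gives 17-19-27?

s is letter #19 and maps to 31: an offset of 12. Letters become their 1-based position plus 12 (so a→13, b→14, …).
Reversing it on 17-19-27: 17→(17−12)÷1=5=e, 19→(19−12)÷1=7=g, 27→(27−12)÷1=15=o.

ego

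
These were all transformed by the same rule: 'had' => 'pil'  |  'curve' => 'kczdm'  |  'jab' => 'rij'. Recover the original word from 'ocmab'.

guest

Compare letters: h→p is +8, a→i is +8, d→l is +8 — a constant shift. Every letter moves 8 places later in the alphabet, wrapping around z→a.
Reversing it on ocmab: o−8=g, c−8=u, m−8=e, a−8=s, b−8=t.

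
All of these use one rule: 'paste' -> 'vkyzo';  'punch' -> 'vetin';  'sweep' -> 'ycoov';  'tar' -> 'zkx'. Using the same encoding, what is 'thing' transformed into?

The shift depends on letter class: consonant p→v is +6, but vowel a→k is +10. The rule splits by letter class: vowels +10, consonants +6.
Applying it to thing: t(cons)+6=z, h(cons)+6=n, i(vowel)+10=s, n(cons)+6=t, g(cons)+6=m.

znstm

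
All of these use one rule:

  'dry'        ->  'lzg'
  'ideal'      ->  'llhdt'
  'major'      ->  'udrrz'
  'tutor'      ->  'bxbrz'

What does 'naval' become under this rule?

The rule splits by letter class: vowels +3, consonants +8.
On naval: n(cons)+8=v, a(vowel)+3=d, v(cons)+8=d, a(vowel)+3=d, l(cons)+8=t.

vdddt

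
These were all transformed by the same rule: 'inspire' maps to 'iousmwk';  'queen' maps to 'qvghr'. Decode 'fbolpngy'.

familiar

The shift increases by 1 at each position, starting from +0: 0, 1, 2, ….
Reversing it on fbolpngy: f−0=f, b−1=a, o−2=m, l−3=i, p−4=l, n−5=i, g−6=a, y−7=r.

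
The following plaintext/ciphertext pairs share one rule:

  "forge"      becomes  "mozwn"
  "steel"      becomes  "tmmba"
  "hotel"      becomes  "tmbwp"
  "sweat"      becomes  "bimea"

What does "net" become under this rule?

bmv

The output letters match the input read backwards, each shifted +8: forge reversed is egrof. The word is reversed, then every letter is shifted forward by 8.
On net: reverse → ten; then shift: t+8=b, e+8=m, n+8=v.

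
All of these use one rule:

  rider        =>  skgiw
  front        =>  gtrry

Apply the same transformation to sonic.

tqqmh

In rider: r→s is +1, i→k is +2, d→g is +3, e→i is +4 — the shift increases by 1 each position. Each letter shifts forward by (position + 1), i.e. 1, 2, 3, … — the shift grows by one for each successive letter.
On sonic: s+1=t, o+2=q, n+3=q, i+4=m, c+5=h.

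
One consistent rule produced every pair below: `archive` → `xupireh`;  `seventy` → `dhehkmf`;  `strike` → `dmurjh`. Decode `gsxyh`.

blade

Treating letters as 0–25, the rule is x ↦ 9x + 23 (mod 26).
Undoing it on gsxyh: g(6)→3·(6−23)≡1=b; s(18)→3·(18−23)≡11=l; x(23)→3·(23−23)≡0=a; y(24)→3·(24−23)≡3=d; h(7)→3·(7−23)≡4=e (all mod 26).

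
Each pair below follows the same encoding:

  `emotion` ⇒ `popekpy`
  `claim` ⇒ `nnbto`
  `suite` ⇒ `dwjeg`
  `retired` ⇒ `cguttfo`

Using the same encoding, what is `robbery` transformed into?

cqcmgsj

Shifts by position in emotion: pos 0: e→p (+11), pos 1: m→o (+2), pos 2: o→p (+1), pos 3: t→e (+11), pos 4: i→k (+2), pos 5: o→p (+1) — repeating every 3. It's a Vigenère-style cipher with numeric key [11,2,1]: position i shifts by key[i mod 3].
Applying it to robbery: r+11=c, o+2=q, b+1=c, b+11=m, e+2=g, r+1=s, y+11=j.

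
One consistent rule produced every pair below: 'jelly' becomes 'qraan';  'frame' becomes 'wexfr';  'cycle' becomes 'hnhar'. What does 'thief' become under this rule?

oglrw

Treating letters as 0–25, the rule is x ↦ 5x + 23 (mod 26).
On thief: t(19)→5·19+23≡14=o; h(7)→5·7+23≡6=g; i(8)→5·8+23≡11=l; e(4)→5·4+23≡17=r; f(5)→5·5+23≡22=w (all mod 26).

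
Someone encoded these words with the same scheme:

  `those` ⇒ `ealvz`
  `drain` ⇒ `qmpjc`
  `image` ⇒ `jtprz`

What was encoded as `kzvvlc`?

lesson

Each letter's alphabet position (a=0..z=25) is mapped through 9·x+15 mod 26 — an affine cipher.
Decoding kzvvlc: k(10)→3·(10−15)≡11=l; z(25)→3·(25−15)≡4=e; v(21)→3·(21−15)≡18=s; v(21)→3·(21−15)≡18=s; l(11)→3·(11−15)≡14=o; c(2)→3·(2−15)≡13=n (all mod 26).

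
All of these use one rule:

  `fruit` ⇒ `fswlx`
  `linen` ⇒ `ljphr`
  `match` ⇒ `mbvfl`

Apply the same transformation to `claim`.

cmclq

In fruit: f→f is +0, r→s is +1, u→w is +2, i→l is +3 — the shift increases by 1 each position. Each letter shifts forward by its position index (0, 1, 2, …) — the shift grows by one for each successive letter.
For claim: c+0=c, l+1=m, a+2=c, i+3=l, m+4=q.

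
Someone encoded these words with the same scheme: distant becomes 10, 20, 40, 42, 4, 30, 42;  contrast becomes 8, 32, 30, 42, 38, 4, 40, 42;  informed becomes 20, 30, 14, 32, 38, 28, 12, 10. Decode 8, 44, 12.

cue

d(#4)→10 and i(#9)→20: differences scale by 2, so n = 2·pos + 2. With a=1..z=26, the number is 2·pos + 2.
Undoing it on 8, 44, 12: 8→(8−2)÷2=3=c, 44→(44−2)÷2=21=u, 12→(12−2)÷2=5=e.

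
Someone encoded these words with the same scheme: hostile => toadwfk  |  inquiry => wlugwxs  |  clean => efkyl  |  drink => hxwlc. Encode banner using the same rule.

byllkx

h(7)→t(19) and o(14)→o(14) fit y≡3x+24 (mod 26); the inverse of 3 mod 26 is 9. Each letter's alphabet position (a=0..z=25) is mapped through 3·x+24 mod 26 — an affine cipher.
Applying it to banner: b(1)→3·1+24≡1=b; a(0)→3·0+24≡24=y; n(13)→3·13+24≡11=l; n(13)→3·13+24≡11=l; e(4)→3·4+24≡10=k; r(17)→3·17+24≡23=x (all mod 26).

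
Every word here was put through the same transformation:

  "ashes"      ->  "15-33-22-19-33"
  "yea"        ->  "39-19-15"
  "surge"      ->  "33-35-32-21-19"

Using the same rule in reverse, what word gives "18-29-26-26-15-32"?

a is letter #1 and maps to 15: an offset of 14. The number is (letter's place in the alphabet, a=1) + 14.
Decoding 18-29-26-26-15-32: 18→(18−14)÷1=4=d, 29→(29−14)÷1=15=o, 26→(26−14)÷1=12=l, 26→(26−14)÷1=12=l, 15→(15−14)÷1=1=a, 32→(32−14)÷1=18=r.

dollar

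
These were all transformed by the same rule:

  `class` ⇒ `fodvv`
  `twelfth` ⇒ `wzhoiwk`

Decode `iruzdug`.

Compare letters: c→f is +3, l→o is +3, a→d is +3 — a constant shift. This is a Caesar cipher with shift 3.
Decoding iruzdug: i−3=f, r−3=o, u−3=r, z−3=w, d−3=a, u−3=r, g−3=d.

forward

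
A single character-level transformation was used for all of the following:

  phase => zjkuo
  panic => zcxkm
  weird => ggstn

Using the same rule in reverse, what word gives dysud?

Shifts by position in phase: pos 0: p→z (+10), pos 1: h→j (+2), pos 2: a→k (+10), pos 3: s→u (+2) — repeating every 2. A repeating key of period 2 is used — shifts +10, +2 over and over.
Undoing it on dysud: d−10=t, y−2=w, s−10=i, u−2=s, d−10=t.

twist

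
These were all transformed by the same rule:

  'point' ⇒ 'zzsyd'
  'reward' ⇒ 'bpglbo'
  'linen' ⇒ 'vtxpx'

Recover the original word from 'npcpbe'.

Shifts by position in point: pos 0: p→z (+10), pos 1: o→z (+11), pos 2: i→s (+10), pos 3: n→y (+11) — repeating every 2. It's a Vigenère-style cipher with numeric key [10,11]: position i shifts by key[i mod 2].
Undoing it on npcpbe: n−10=d, p−11=e, c−10=s, p−11=e, b−10=r, e−11=t.

desert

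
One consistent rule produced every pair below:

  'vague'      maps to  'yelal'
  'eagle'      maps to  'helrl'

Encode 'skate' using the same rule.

In vague: v→y is +3, a→e is +4, g→l is +5, u→a is +6 — the shift increases by 1 each position. Letter i (0-indexed) is shifted by i+3, so successive shifts are 3, 4, 5, ….
On skate: s+3=v, k+4=o, a+5=f, t+6=z, e+7=l.

vofzl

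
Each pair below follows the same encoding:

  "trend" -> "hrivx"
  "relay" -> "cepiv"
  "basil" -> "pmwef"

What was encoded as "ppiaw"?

The output letters match the input read backwards, each shifted +4: trend reversed is dnert. Two steps: reverse the string, then apply a Caesar shift of +4.
Decoding ppiaw: shift back: p−4=l, p−4=l, i−4=e, a−4=w, w−4=s → llews; then reverse → swell.

swell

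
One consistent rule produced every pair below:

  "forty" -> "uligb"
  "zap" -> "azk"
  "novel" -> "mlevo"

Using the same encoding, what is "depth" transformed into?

wvkgs

Each pair mirrors across the alphabet (f↔u, o↔l, r↔i): positions sum to 25. Letters are reflected about the middle of the alphabet (position → 25−position): Atbash.
Applying it to depth: d↔w, e↔v, p↔k, t↔g, h↔s.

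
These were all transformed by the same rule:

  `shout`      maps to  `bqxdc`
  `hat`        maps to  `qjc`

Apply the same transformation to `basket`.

Compare letters: s→b is +9, h→q is +9, o→x is +9 — a constant shift. This is a Caesar cipher with shift 9.
For basket: b+9=k, a+9=j, s+9=b, k+9=t, e+9=n, t+9=c.

kjbtnc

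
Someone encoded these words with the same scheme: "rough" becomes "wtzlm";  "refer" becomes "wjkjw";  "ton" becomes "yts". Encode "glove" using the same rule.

Compare letters: r→w is +5, o→t is +5, u→z is +5 — a constant shift. This is a Caesar cipher with shift 5.
On glove: g+5=l, l+5=q, o+5=t, v+5=a, e+5=j.

lqtaj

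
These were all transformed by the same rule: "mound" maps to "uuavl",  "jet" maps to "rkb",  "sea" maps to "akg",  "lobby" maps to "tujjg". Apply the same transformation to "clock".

The rule splits by letter class: vowels +6, consonants +8.
On clock: c(cons)+8=k, l(cons)+8=t, o(vowel)+6=u, c(cons)+8=k, k(cons)+8=s.

ktuks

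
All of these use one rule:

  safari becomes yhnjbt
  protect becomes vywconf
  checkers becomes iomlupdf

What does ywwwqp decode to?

In safari: s→y is +6, a→h is +7, f→n is +8, a→j is +9 — the shift increases by 1 each position. Each letter shifts forward by (position + 6), i.e. 6, 7, 8, … — the shift grows by one for each successive letter.
Reversing it on ywwwqp: y−6=s, w−7=p, w−8=o, w−9=n, q−10=g, p−11=e.

sponge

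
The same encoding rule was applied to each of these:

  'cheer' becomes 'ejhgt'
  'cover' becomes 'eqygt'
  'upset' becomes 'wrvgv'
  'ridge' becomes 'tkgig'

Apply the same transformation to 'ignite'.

Shifts by position in cheer: pos 0: c→e (+2), pos 1: h→j (+2), pos 2: e→h (+3), pos 3: e→g (+2), pos 4: r→t (+2) — repeating every 3. A repeating key of period 3 is used — shifts +2, +2, +3 over and over.
Applying it to ignite: i+2=k, g+2=i, n+3=q, i+2=k, t+2=v, e+3=h.

kiqkvh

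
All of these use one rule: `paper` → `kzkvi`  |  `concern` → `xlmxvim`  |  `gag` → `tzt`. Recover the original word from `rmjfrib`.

Each pair mirrors across the alphabet (p↔k, a↔z, p↔k): positions sum to 25. This is the alphabet-reversal cipher (Atbash): a becomes z, b becomes y, etc.
Undoing it on rmjfrib: r↔i, m↔n, j↔q, f↔u, r↔i, i↔r, b↔y.

inquiry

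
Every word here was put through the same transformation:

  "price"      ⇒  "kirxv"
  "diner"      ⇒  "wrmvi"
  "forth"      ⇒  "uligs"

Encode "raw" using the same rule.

izd

Each pair mirrors across the alphabet (p↔k, r↔i, i↔r): positions sum to 25. This is the alphabet-reversal cipher (Atbash): a becomes z, b becomes y, etc.
Applying it to raw: r↔i, a↔z, w↔d.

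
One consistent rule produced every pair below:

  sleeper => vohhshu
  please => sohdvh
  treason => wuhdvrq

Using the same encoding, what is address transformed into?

This is a Caesar cipher with shift 3.
For address: a+3=d, d+3=g, d+3=g, r+3=u, e+3=h, s+3=v, s+3=v.

dgguhvv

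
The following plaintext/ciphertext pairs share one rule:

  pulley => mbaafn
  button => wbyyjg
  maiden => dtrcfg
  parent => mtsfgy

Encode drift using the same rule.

csriy

p(15)→m(12) and u(20)→b(1) fit y≡3x+19 (mod 26); the inverse of 3 mod 26 is 9. Treating letters as 0–25, the rule is x ↦ 3x + 19 (mod 26).
On drift: d(3)→3·3+19≡2=c; r(17)→3·17+19≡18=s; i(8)→3·8+19≡17=r; f(5)→3·5+19≡8=i; t(19)→3·19+19≡24=y (all mod 26).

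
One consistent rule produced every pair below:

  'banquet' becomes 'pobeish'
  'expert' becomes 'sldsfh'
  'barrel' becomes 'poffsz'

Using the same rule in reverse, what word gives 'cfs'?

Compare letters: b→p is +14, a→o is +14, n→b is +14 — a constant shift. It's a constant shift of +14 (ROT14).
Undoing it on cfs: c−14=o, f−14=r, s−14=e.

ore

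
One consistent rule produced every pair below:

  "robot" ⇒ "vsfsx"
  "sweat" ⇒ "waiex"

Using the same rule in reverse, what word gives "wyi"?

sue

Compare letters: r→v is +4, o→s is +4, b→f is +4 — a constant shift. Every letter moves 4 places later in the alphabet, wrapping around z→a.
Decoding wyi: w−4=s, y−4=u, i−4=e.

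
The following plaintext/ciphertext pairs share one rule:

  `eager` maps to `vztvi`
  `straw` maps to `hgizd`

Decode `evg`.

Letters are reflected about the middle of the alphabet (position → 25−position): Atbash.
Undoing it on evg: e↔v, v↔e, g↔t.

vet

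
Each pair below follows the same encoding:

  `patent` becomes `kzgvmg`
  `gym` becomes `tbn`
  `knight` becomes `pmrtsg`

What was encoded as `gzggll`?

Each pair mirrors across the alphabet (p↔k, a↔z, t↔g): positions sum to 25. Letters are reflected about the middle of the alphabet (position → 25−position): Atbash.
Decoding gzggll: g↔t, z↔a, g↔t, g↔t, l↔o, l↔o.

tattoo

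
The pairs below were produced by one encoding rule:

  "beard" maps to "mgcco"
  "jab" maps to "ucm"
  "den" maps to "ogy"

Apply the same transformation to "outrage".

The shift depends on letter class: consonant b→m is +11, but vowel e→g is +2. The rule splits by letter class: vowels +2, consonants +11.
On outrage: o(vowel)+2=q, u(vowel)+2=w, t(cons)+11=e, r(cons)+11=c, a(vowel)+2=c, g(cons)+11=r, e(vowel)+2=g.

qweccrg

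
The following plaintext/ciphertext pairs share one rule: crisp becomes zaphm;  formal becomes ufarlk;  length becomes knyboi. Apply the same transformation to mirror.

rpaafa

c(2)→z(25) and r(17)→a(0) fit y≡7x+11 (mod 26); the inverse of 7 mod 26 is 15. This is an affine cipher: with a=0,…,z=25, each position x becomes (7x+11) mod 26.
For mirror: m(12)→7·12+11≡17=r; i(8)→7·8+11≡15=p; r(17)→7·17+11≡0=a; r(17)→7·17+11≡0=a; o(14)→7·14+11≡5=f; r(17)→7·17+11≡0=a (all mod 26).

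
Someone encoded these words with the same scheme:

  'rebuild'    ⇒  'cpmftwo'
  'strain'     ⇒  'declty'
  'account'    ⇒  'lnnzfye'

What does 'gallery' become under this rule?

Compare letters: r→c is +11, e→p is +11, b→m is +11 — a constant shift. Each letter is shifted forward by 11 in the alphabet (a Caesar shift of +11).
Applying it to gallery: g+11=r, a+11=l, l+11=w, l+11=w, e+11=p, r+11=c, y+11=j.

rlwwpcj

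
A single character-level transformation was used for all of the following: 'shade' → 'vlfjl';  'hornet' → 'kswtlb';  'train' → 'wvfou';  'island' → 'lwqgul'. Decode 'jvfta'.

grant

In shade: s→v is +3, h→l is +4, a→f is +5, d→j is +6 — the shift increases by 1 each position. Each letter shifts forward by (position + 3), i.e. 3, 4, 5, … — the shift grows by one for each successive letter.
Undoing it on jvfta: j−3=g, v−4=r, f−5=a, t−6=n, a−7=t.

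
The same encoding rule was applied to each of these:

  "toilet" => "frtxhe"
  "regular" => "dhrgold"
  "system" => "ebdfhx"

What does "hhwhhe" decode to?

velvet

Shifts by position in toilet: pos 0: t→f (+12), pos 1: o→r (+3), pos 2: i→t (+11), pos 3: l→x (+12), pos 4: e→h (+3), pos 5: t→e (+11) — repeating every 3. The shifts repeat in a cycle of length 3: positions 0,1,… shift by +12, +3, +11, then the pattern repeats.
Reversing it on hhwhhe: h−12=v, h−3=e, w−11=l, h−12=v, h−3=e, e−11=t.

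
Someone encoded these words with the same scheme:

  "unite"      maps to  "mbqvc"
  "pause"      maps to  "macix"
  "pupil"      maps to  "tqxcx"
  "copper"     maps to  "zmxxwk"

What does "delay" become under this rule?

The output letters match the input read backwards, each shifted +8: unite reversed is etinu. Two steps: reverse the string, then apply a Caesar shift of +8.
Applying it to delay: reverse → yaled; then shift: y+8=g, a+8=i, l+8=t, e+8=m, d+8=l.

gitml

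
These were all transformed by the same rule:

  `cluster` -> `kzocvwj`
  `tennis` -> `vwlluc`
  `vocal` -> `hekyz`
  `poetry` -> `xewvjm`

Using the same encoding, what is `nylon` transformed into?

Each letter's alphabet position (a=0..z=25) is mapped through 19·x+24 mod 26 — an affine cipher.
On nylon: n(13)→19·13+24≡11=l; y(24)→19·24+24≡12=m; l(11)→19·11+24≡25=z; o(14)→19·14+24≡4=e; n(13)→19·13+24≡11=l (all mod 26).

lmzel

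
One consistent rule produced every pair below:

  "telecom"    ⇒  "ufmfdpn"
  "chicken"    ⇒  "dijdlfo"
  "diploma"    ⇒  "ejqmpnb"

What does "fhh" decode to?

Each letter is shifted forward by 1 in the alphabet (a Caesar shift of +1).
Undoing it on fhh: f−1=e, h−1=g, h−1=g.

egg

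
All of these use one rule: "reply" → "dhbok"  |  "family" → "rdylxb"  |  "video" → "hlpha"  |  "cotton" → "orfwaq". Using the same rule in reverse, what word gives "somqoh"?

glance

A repeating key of period 2 is used — shifts +12, +3 over and over.
Decoding somqoh: s−12=g, o−3=l, m−12=a, q−3=n, o−12=c, h−3=e.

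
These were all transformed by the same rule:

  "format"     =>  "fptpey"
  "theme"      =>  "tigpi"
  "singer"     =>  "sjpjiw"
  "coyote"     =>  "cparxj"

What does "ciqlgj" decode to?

In format: f→f is +0, o→p is +1, r→t is +2, m→p is +3 — the shift increases by 1 each position. Each letter shifts forward by its position index (0, 1, 2, …) — the shift grows by one for each successive letter.
Decoding ciqlgj: c−0=c, i−1=h, q−2=o, l−3=i, g−4=c, j−5=e.

choice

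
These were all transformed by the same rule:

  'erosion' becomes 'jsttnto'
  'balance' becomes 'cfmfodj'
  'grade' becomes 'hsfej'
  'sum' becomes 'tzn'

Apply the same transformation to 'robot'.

The rule splits by letter class: vowels +5, consonants +1.
Applying it to robot: r(cons)+1=s, o(vowel)+5=t, b(cons)+1=c, o(vowel)+5=t, t(cons)+1=u.

stctu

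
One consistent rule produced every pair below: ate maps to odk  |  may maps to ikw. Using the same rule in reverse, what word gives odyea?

quote

The output letters match the input read backwards, each shifted +10: ate reversed is eta. The word is reversed, then every letter is shifted forward by 10.
Undoing it on odyea: shift back: o−10=e, d−10=t, y−10=o, e−10=u, a−10=q → etouq; then reverse → quote.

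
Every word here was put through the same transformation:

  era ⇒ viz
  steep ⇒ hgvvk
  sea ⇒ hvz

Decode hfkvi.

Each pair mirrors across the alphabet (e↔v, r↔i, a↔z): positions sum to 25. Letters are reflected about the middle of the alphabet (position → 25−position): Atbash.
Reversing it on hfkvi: h↔s, f↔u, k↔p, v↔e, i↔r.

super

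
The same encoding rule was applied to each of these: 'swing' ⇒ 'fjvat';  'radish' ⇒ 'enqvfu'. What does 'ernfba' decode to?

reason

Compare letters: s→f is +13, w→j is +13, i→v is +13 — a constant shift. It's a constant shift of +13 (ROT13).
Reversing it on ernfba: e−13=r, r−13=e, n−13=a, f−13=s, b−13=o, a−13=n.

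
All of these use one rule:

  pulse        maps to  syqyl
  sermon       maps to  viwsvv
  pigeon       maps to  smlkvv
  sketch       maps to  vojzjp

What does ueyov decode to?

In pulse: p→s is +3, u→y is +4, l→q is +5, s→y is +6 — the shift increases by 1 each position. Each letter shifts forward by (position + 3), i.e. 3, 4, 5, … — the shift grows by one for each successive letter.
Decoding ueyov: u−3=r, e−4=a, y−5=t, o−6=i, v−7=o.

ratio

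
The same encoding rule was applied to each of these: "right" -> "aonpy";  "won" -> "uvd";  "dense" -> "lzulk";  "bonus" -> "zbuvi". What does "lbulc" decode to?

The output letters match the input read backwards, each shifted +7: right reversed is thgir. Two steps: reverse the string, then apply a Caesar shift of +7.
Undoing it on lbulc: shift back: l−7=e, b−7=u, u−7=n, l−7=e, c−7=v → eunev; then reverse → venue.

venue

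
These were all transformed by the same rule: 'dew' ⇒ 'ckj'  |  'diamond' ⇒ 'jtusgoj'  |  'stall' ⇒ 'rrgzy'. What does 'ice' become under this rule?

The output letters match the input read backwards, each shifted +6: dew reversed is wed. The word is reversed, then every letter is shifted forward by 6.
For ice: reverse → eci; then shift: e+6=k, c+6=i, i+6=o.

kio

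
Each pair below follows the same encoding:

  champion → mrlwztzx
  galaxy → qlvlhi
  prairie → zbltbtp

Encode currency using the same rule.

mfbbpxmi

The shift depends on letter class: consonant c→m is +10, but vowel a→l is +11. Vowels shift forward by 11 and consonants shift forward by 10.
On currency: c(cons)+10=m, u(vowel)+11=f, r(cons)+10=b, r(cons)+10=b, e(vowel)+11=p, n(cons)+10=x, c(cons)+10=m, y(cons)+10=i.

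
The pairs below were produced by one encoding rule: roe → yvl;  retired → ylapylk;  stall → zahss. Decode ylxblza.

Compare letters: r→y is +7, o→v is +7, e→l is +7 — a constant shift. It's a constant shift of +7 (ROT7).
Decoding ylxblza: y−7=r, l−7=e, x−7=q, b−7=u, l−7=e, z−7=s, a−7=t.

request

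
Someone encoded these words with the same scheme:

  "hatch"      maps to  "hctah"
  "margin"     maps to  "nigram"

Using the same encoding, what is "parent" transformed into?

tnerap

The output letters match the input read backwards: hatch reversed is hctah. It's just the letters in reverse order.
For parent: reverse → tnerap.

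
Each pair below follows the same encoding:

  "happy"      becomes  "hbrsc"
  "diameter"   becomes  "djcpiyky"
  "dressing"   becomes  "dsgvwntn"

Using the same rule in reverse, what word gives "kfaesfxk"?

keyboard

In happy: h→h is +0, a→b is +1, p→r is +2, p→s is +3 — the shift increases by 1 each position. Each letter shifts forward by its position index (0, 1, 2, …) — the shift grows by one for each successive letter.
Decoding kfaesfxk: k−0=k, f−1=e, a−2=y, e−3=b, s−4=o, f−5=a, x−6=r, k−7=d.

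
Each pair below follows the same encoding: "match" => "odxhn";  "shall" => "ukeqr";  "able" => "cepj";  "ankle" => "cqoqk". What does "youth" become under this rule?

aryyn

In match: m→o is +2, a→d is +3, t→x is +4, c→h is +5 — the shift increases by 1 each position. Each letter shifts forward by (position + 2), i.e. 2, 3, 4, … — the shift grows by one for each successive letter.
Applying it to youth: y+2=a, o+3=r, u+4=y, t+5=y, h+6=n.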